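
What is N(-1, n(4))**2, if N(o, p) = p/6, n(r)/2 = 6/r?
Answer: 1/4 ≈ 0.25000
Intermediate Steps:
n(r) = 12/r (n(r) = 2*(6/r) = 12/r)
N(o, p) = p/6 (N(o, p) = p*(1/6) = p/6)
N(-1, n(4))**2 = ((12/4)/6)**2 = ((12*(1/4))/6)**2 = ((1/6)*3)**2 = (1/2)**2 = 1/4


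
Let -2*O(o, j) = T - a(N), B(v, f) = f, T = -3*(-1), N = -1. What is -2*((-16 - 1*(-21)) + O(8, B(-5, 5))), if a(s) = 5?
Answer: -12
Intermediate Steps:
T = 3
O(o, j) = 1 (O(o, j) = -(3 - 1*5)/2 = -(3 - 5)/2 = -½*(-2) = 1)
-2*((-16 - 1*(-21)) + O(8, B(-5, 5))) = -2*((-16 - 1*(-21)) + 1) = -2*((-16 + 21) + 1) = -2*(5 + 1) = -2*6 = -12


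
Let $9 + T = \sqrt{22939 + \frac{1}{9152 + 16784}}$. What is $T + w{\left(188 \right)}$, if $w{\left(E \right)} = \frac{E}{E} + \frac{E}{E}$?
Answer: $-7 + \frac{\sqrt{964407312005}}{6484} \approx 144.46$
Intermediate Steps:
$w{\left(E \right)} = 2$ ($w{\left(E \right)} = 1 + 1 = 2$)
$T = -9 + \frac{\sqrt{964407312005}}{6484}$ ($T = -9 + \sqrt{22939 + \frac{1}{9152 + 16784}} = -9 + \sqrt{22939 + \frac{1}{25936}} = -9 + \sqrt{\frac{594945905}{25936}} = -9 + \frac{\sqrt{964407312005}}{6484} \approx 142.46$)
$T + w{\left(188 \right)} = \left(-9 + \frac{\sqrt{964407312005}}{6484}\right) + 2 = -7 + \frac{\sqrt{964407312005}}{6484}$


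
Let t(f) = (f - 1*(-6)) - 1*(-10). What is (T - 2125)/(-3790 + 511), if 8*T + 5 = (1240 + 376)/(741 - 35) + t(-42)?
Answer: 6011135/9259896 ≈ 0.64916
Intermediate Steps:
t(f) = 16 + f (t(f) = (f + 6) + 10 = (6 + f) + 10 = 16 + f)
T = -10135/2824 (T = -5/8 + ((1240 + 376)/(741 - 35) + (16 - 42))/8 = -5/8 + (1616/706 - 26)/8 = -5/8 + (1616*(1/706) - 26)/8 = -5/8 + (808/353 - 26)/8 = -5/8 + (⅛)*(-8370/353) = -5/8 - 4185/1412 = -10135/2824 ≈ -3.5889)
(T - 2125)/(-3790 + 511) = (-10135/2824 - 2125)/(-3790 + 511) = -6011135/2824/(-3279) = -6011135/2824*(-1/3279) = 6011135/9259896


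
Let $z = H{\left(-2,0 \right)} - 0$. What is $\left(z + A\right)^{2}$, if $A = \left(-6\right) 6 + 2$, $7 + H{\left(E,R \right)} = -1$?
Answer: $1764$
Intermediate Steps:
$H{\left(E,R \right)} = -8$ ($H{\left(E,R \right)} = -7 - 1 = -8$)
$A = -34$ ($A = -36 + 2 = -34$)
$z = -8$ ($z = -8 - 0 = -8 + 0 = -8$)
$\left(z + A\right)^{2} = \left(-8 - 34\right)^{2} = \left(-42\right)^{2} = 1764$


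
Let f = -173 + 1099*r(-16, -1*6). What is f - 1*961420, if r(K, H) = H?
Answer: -968187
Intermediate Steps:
f = -6767 (f = -173 + 1099*(-1*6) = -173 + 1099*(-6) = -173 - 6594 = -6767)
f - 1*961420 = -6767 - 1*961420 = -6767 - 961420 = -968187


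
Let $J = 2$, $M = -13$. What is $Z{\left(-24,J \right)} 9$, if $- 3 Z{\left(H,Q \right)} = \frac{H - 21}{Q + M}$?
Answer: $- \frac{135}{11} \approx -12.273$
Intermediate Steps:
$Z{\left(H,Q \right)} = - \frac{-21 + H}{3 \left(-13 + Q\right)}$ ($Z{\left(H,Q \right)} = - \frac{\left(H - 21\right) \frac{1}{Q - 13}}{3} = - \frac{\left(H - 21\right) \frac{1}{-13 + Q}}{3} = - \frac{\left(-21 + H\right) \frac{1}{-13 + Q}}{3} = - \frac{\frac{1}{-13 + Q} \left(-21 + H\right)}{3} = - \frac{-21 + H}{3 \left(-13 + Q\right)}$)
$Z{\left(-24,J \right)} 9 = \frac{21 - -24}{3 \left(-13 + 2\right)} 9 = \frac{21 + 24}{3 \left(-11\right)} 9 = \frac{1}{3} \left(- \frac{1}{11}\right) 45 \cdot 9 = \left(- \frac{15}{11}\right) 9 = - \frac{135}{11}$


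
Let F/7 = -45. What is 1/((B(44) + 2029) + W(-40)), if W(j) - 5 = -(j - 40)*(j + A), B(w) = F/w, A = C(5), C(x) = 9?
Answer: -44/19939 ≈ -0.0022067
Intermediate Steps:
F = -315 (F = 7*(-45) = -315)
A = 9
B(w) = -315/w
W(j) = 5 - (-40 + j)*(9 + j) (W(j) = 5 - (j - 40)*(j + 9) = 5 - (-40 + j)*(9 + j))
1/((B(44) + 2029) + W(-40)) = 1/((-315/44 + 2029) + (365 - 1*(-40)² + 31*(-40))) = 1/((-315*1/44 + 2029) + (365 - 1*1600 - 1240)) = 1/((-315/44 + 2029) + (365 - 1600 - 1240)) = 1/(88961/44 - 2475) = 1/(-19939/44) = -44/19939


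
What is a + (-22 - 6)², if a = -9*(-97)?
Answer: 1657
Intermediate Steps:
a = 873
a + (-22 - 6)² = 873 + (-22 - 6)² = 873 + (-28)² = 873 + 784 = 1657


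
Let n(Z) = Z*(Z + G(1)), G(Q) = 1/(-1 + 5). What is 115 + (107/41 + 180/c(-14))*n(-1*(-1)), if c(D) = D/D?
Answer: 56295/164 ≈ 343.26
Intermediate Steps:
c(D) = 1
G(Q) = 1/4
n(Z) = Z*(1/4 + Z) (n(Z) = Z*(Z + 1/4) = Z*(1/4 + Z))
115 + (107/41 + 180/c(-14))*n(-1*(-1)) = 115 + (107/41 + 180/1)*((-1*(-1))*(1/4 - 1*(-1))) = 115 + (107*(1/41) + 180*1)*(1*(1/4 + 1)) = 115 + (107/41 + 180)*(1*(5/4)) = 115 + (7487/41)*(5/4) = 115 + 37435/164 = 56295/164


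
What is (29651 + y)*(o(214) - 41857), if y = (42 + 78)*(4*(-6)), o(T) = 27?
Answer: -1119830930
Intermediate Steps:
y = -2880 (y = 120*(-24) = -2880)
(29651 + y)*(o(214) - 41857) = (29651 - 2880)*(27 - 41857) = 26771*(-41830) = -1119830930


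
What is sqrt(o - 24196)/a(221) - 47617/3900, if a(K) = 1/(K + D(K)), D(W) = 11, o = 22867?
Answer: -47617/3900 + 232*I*sqrt(1329) ≈ -12.209 + 8457.7*I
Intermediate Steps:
a(K) = 1/(11 + K) (a(K) = 1/(K + 11) = 1/(11 + K))
sqrt(o - 24196)/a(221) - 47617/3900 = sqrt(22867 - 24196)/(1/(11 + 221)) - 47617/3900 = sqrt(-1329)/(1/232) - 47617*1/3900 = (I*sqrt(1329))/(1/232) - 47617/3900 = (I*sqrt(1329))*232 - 47617/3900 = 232*I*sqrt(1329) - 47617/3900 = -47617/3900 + 232*I*sqrt(1329)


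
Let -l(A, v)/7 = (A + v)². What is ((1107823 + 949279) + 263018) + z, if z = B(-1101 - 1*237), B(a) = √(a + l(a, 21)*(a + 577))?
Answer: 2320120 + √9239621565 ≈ 2.4162e+6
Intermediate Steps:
l(A, v) = -7*(A + v)²
B(a) = √(a - 7*(21 + a)²*(577 + a)) (B(a) = √(a + (-7*(a + 21)²)*(a + 577)) = √(a + (-7*(21 + a)²)*(577 + a)) = √(a - 7*(21 + a)²*(577 + a)))
z = √9239621565 (z = √((-1101 - 1*237) - 4039*(21 + (-1101 - 1*237))² - 7*(-1101 - 1*237)*(21 + (-1101 - 1*237))²) = √((-1101 - 237) - 4039*(21 + (-1101 - 237))² - 7*(-1101 - 237)*(21 + (-1101 - 237))²) = √(-1338 - 4039*(21 - 1338)² - 7*(-1338)*(21 - 1338)²) = √(-1338 - 4039*(-1317)² - 7*(-1338)*(-1317)²) = √(-1338 - 4039*1734489 - 7*(-1338)*1734489) = √(-1338 - 7005601071 + 16245223974) = √9239621565 ≈ 96123.)
((1107823 + 949279) + 263018) + z = ((1107823 + 949279) + 263018) + √9239621565 = (2057102 + 263018) + √9239621565 = 2320120 + √9239621565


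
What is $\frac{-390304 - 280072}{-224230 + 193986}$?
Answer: $\frac{167594}{7561} \approx 22.166$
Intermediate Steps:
$\frac{-390304 - 280072}{-224230 + 193986} = - \frac{670376}{-30244} = \left(-670376\right) \left(- \frac{1}{30244}\right) = \frac{167594}{7561}$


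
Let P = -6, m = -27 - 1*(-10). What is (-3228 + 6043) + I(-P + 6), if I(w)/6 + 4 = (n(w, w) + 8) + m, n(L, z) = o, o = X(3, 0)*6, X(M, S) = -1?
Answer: 2701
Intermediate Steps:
m = -17 (m = -27 + 10 = -17)
o = -6 (o = -1*6 = -6)
n(L, z) = -6
I(w) = -114 (I(w) = -24 + 6*((-6 + 8) - 17) = -24 + 6*(2 - 17) = -24 + 6*(-15) = -24 - 90 = -114)
(-3228 + 6043) + I(-P + 6) = (-3228 + 6043) - 114 = 2815 - 114 = 2701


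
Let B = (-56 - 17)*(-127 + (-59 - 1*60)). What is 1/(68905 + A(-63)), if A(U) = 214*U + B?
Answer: 1/73381 ≈ 1.3628e-5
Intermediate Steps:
B = 17958 (B = -73*(-127 + (-59 - 60)) = -73*(-127 - 119) = -73*(-246) = 17958)
A(U) = 17958 + 214*U (A(U) = 214*U + 17958 = 17958 + 214*U)
1/(68905 + A(-63)) = 1/(68905 + (17958 + 214*(-63))) = 1/(68905 + (17958 - 13482)) = 1/(68905 + 4476) = 1/73381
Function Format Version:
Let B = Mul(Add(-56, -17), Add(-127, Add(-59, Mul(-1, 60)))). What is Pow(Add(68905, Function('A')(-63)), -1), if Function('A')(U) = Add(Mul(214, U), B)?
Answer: Rational(1, 73381) ≈ 1.3628e-5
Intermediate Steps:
B = 17958 (B = Mul(-73, Add(-127, Add(-59, -60))) = Mul(-73, Add(-127, -119)) = Mul(-73, -246) = 17958)
Function('A')(U) = Add(17958, Mul(214, U)) (Function('A')(U) = Add(Mul(214, U), 17958) = Add(17958, Mul(214, U)))
Pow(Add(68905, Function('A')(-63)), -1) = Pow(Add(68905, Add(17958, Mul(214, -63))), -1) = Pow(Add(68905, Add(17958, -13482)), -1) = Pow(Add(68905, 4476), -1) = Pow(73381, -1) = Rational(1, 73381)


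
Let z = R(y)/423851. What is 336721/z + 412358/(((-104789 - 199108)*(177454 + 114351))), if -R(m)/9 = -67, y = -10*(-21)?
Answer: 4218725829077225586887/17824411481085 ≈ 2.3668e+8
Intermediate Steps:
y = 210
R(m) = 603 (R(m) = -9*(-67) = 603)
z = 603/423851 ≈ 0.0014227
336721/z + 412358/(((-104789 - 199108)*(177454 + 114351))) = 336721/(603/423851) + 412358/(((-104789 - 199108)*(177454 + 114351))) = 336721*(423851/603) + 412358/((-303897*291805)) = 142719532571/603 + 412358/(-88678664085) = 142719532571/603 + 412358*(-1/88678664085) = 142719532571/603 - 412358/88678664085 = 4218725829077225586887/17824411481085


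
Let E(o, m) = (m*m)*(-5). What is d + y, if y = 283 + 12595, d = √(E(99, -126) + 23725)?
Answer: 12878 + I*√55655 ≈ 12878.0 + 235.91*I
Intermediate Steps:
E(o, m) = -5*m² (E(o, m) = m²*(-5) = -5*m²)
d = I*√55655 (d = √(-5*(-126)² + 23725) = √(-5*15876 + 23725) = √(-79380 + 23725) = √(-55655) = I*√55655 ≈ 235.91*I)
y = 12878
d + y = I*√55655 + 12878 = 12878 + I*√55655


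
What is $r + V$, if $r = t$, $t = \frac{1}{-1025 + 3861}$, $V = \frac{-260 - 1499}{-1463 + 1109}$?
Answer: $\frac{2494439}{501972} \approx 4.9693$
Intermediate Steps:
$V = \frac{1759}{354}$ ($V = - \frac{1759}{-354} = \left(-1759\right) \left(- \frac{1}{354}\right) = \frac{1759}{354} \approx 4.9689$)
$t = \frac{1}{2836} \approx 0.00035261$
$r = \frac{1}{2836} \approx 0.00035261$
$r + V = \frac{1}{2836} + \frac{1759}{354} = \frac{2494439}{501972}$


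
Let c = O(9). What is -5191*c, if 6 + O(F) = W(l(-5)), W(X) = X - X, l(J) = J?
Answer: 31146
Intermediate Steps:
W(X) = 0
O(F) = -6 (O(F) = -6 + 0 = -6)
c = -6
-5191*c = -5191*(-6) = 31146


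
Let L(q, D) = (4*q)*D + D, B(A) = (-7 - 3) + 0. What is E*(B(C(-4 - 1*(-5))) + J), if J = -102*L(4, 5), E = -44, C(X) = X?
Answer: 381920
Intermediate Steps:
B(A) = -10 (B(A) = -10 + 0 = -10)
L(q, D) = D + 4*D*q (L(q, D) = 4*D*q + D = D + 4*D*q)
J = -8670 (J = -510*(1 + 4*4) = -510*(1 + 16) = -510*17 = -102*85 = -8670)
E*(B(C(-4 - 1*(-5))) + J) = -44*(-10 - 8670) = -44*(-8680) = 381920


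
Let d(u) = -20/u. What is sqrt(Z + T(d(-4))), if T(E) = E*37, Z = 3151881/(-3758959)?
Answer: sqrt(2602160169829106)/3758959 ≈ 13.571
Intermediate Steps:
Z = -3151881/3758959 (Z = 3151881*(-1/3758959) = -3151881/3758959 ≈ -0.83850)
T(E) = 37*E
sqrt(Z + T(d(-4))) = sqrt(-3151881/3758959 + 37*(-20/(-4))) = sqrt(-3151881/3758959 + 37*(-20*(-1/4))) = sqrt(-3151881/3758959 + 37*5) = sqrt(-3151881/3758959 + 185) = sqrt(692255534/3758959) = sqrt(2602160169829106)/3758959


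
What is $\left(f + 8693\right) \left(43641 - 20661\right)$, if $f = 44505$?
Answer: $1222490040$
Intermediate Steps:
$\left(f + 8693\right) \left(43641 - 20661\right) = \left(44505 + 8693\right) \left(43641 - 20661\right) = 53198 \cdot 22980 = 1222490040$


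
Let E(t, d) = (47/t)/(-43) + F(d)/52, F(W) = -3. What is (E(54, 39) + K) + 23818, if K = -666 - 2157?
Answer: 1267505435/60372 ≈ 20995.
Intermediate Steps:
K = -2823
E(t, d) = -3/52 - 47/(43*t) (E(t, d) = (47/t)/(-43) - 3/52 = (47/t)*(-1/43) - 3*1/52 = -47/(43*t) - 3/52 = -3/52 - 47/(43*t))
(E(54, 39) + K) + 23818 = ((1/2236)*(-2444 - 129*54)/54 - 2823) + 23818 = ((1/2236)*(1/54)*(-2444 - 6966) - 2823) + 23818 = ((1/2236)*(1/54)*(-9410) - 2823) + 23818 = (-4705/60372 - 2823) + 23818 = -170434861/60372 + 23818 = 1267505435/60372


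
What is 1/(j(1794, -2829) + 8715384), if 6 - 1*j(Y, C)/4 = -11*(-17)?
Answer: 1/8714660 ≈ 1.1475e-7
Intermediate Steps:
j(Y, C) = -724 (j(Y, C) = 24 - (-44)*(-17) = 24 - 4*187 = 24 - 748 = -724)
1/(j(1794, -2829) + 8715384) = 1/(-724 + 8715384) = 1/8714660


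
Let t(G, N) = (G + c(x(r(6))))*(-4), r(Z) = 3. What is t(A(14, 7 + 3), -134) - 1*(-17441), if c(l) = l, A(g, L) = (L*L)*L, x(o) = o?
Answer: 13429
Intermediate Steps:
A(g, L) = L³ (A(g, L) = L²*L = L³)
t(G, N) = -12 - 4*G (t(G, N) = (G + 3)*(-4) = (3 + G)*(-4) = -12 - 4*G)
t(A(14, 7 + 3), -134) - 1*(-17441) = (-12 - 4*(7 + 3)³) - 1*(-17441) = (-12 - 4*10³) + 17441 = (-12 - 4*1000) + 17441 = (-12 - 4000) + 17441 = -4012 + 17441 = 13429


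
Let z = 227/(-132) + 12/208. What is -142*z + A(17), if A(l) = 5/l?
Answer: 1723327/7293 ≈ 236.30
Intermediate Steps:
z = -713/429 (z = 227*(-1/132) + 12*(1/208) = -227/132 + 3/52 = -713/429 ≈ -1.6620)
-142*z + A(17) = -142*(-713/429) + 5/17 = 101246/429 + 5*(1/17) = 101246/429 + 5/17 = 1723327/7293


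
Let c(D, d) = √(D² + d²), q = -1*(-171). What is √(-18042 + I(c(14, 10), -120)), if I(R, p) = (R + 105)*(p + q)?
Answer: √(-12687 + 102*√74) ≈ 108.67*I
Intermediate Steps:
q = 171
I(R, p) = (105 + R)*(171 + p) (I(R, p) = (R + 105)*(p + 171) = (105 + R)*(171 + p))
√(-18042 + I(c(14, 10), -120)) = √(-18042 + (17955 + 105*(-120) + 171*√(14² + 10²) + √(14² + 10²)*(-120))) = √(-18042 + (17955 - 12600 + 171*√(196 + 100) + √(196 + 100)*(-120))) = √(-18042 + (17955 - 12600 + 171*√296 + √296*(-120))) = √(-18042 + (17955 - 12600 + 171*(2*√74) + (2*√74)*(-120))) = √(-18042 + (17955 - 12600 + 342*√74 - 240*√74)) = √(-18042 + (5355 + 102*√74)) = √(-12687 + 102*√74)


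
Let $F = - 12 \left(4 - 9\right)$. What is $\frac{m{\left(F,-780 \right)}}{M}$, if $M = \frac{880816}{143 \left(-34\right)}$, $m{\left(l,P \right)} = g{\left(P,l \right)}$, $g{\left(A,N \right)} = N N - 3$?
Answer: $- \frac{8744307}{440408} \approx -19.855$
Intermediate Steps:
$g{\left(A,N \right)} = -3 + N^{2}$ ($g{\left(A,N \right)} = N^{2} - 3 = -3 + N^{2}$)
$F = 60$ ($F = \left(-12\right) \left(-5\right) = 60$)
$m{\left(l,P \right)} = -3 + l^{2}$
$M = - \frac{440408}{2431}$ ($M = \frac{880816}{-4862} = 880816 \left(- \frac{1}{4862}\right) = - \frac{440408}{2431} \approx -181.16$)
$\frac{m{\left(F,-780 \right)}}{M} = \frac{-3 + 60^{2}}{- \frac{440408}{2431}} = \left(-3 + 3600\right) \left(- \frac{2431}{440408}\right) = 3597 \left(- \frac{2431}{440408}\right) = - \frac{8744307}{440408}$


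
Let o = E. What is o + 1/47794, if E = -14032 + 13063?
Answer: -46312385/47794 ≈ -969.00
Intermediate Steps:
E = -969
o = -969
o + 1/47794 = -969 + 1/47794 = -46312385/47794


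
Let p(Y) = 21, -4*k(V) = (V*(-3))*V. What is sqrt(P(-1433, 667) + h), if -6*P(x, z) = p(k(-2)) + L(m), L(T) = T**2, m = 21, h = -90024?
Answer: I*sqrt(90101) ≈ 300.17*I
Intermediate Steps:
k(V) = 3*V**2/4 (k(V) = -V*(-3)*V/4 = -(-3*V)*V/4 = -(-3)*V**2/4 = 3*V**2/4)
P(x, z) = -77 (P(x, z) = -(21 + 21**2)/6 = -(21 + 441)/6 = -1/6*462 = -77)
sqrt(P(-1433, 667) + h) = sqrt(-77 - 90024) = sqrt(-90101) = I*sqrt(90101)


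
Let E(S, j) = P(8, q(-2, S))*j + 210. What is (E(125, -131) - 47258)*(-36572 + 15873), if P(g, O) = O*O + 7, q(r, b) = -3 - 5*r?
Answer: 1125694416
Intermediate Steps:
P(g, O) = 7 + O² (P(g, O) = O² + 7 = 7 + O²)
E(S, j) = 210 + 56*j (E(S, j) = (7 + (-3 - 5*(-2))²)*j + 210 = (7 + (-3 + 10)²)*j + 210 = (7 + 7²)*j + 210 = (7 + 49)*j + 210 = 56*j + 210 = 210 + 56*j)
(E(125, -131) - 47258)*(-36572 + 15873) = ((210 + 56*(-131)) - 47258)*(-36572 + 15873) = ((210 - 7336) - 47258)*(-20699) = (-7126 - 47258)*(-20699) = -54384*(-20699) = 1125694416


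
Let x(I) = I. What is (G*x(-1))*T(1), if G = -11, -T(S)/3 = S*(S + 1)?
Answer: -66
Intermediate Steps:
T(S) = -3*S*(1 + S) (T(S) = -3*S*(S + 1) = -3*S*(1 + S))
(G*x(-1))*T(1) = (-11*(-1))*(-3*1*(1 + 1)) = 11*(-3*1*2) = 11*(-6) = -66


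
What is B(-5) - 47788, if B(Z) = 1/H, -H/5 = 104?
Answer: -24849761/520 ≈ -47788.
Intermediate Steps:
H = -520 (H = -5*104 = -520)
B(Z) = -1/520 (B(Z) = 1/(-520) = -1/520)
B(-5) - 47788 = -1/520 - 47788 = -24849761/520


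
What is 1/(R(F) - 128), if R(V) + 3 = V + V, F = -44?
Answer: -1/219 ≈ -0.0045662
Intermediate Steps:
R(V) = -3 + 2*V (R(V) = -3 + (V + V) = -3 + 2*V)
1/(R(F) - 128) = 1/((-3 + 2*(-44)) - 128) = 1/((-3 - 88) - 128) = 1/(-91 - 128) = 1/(-219) = -1/219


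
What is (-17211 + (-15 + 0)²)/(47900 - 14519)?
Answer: -5662/11127 ≈ -0.50885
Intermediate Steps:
(-17211 + (-15 + 0)²)/(47900 - 14519) = (-17211 + (-15)²)/33381 = (-17211 + 225)*(1/33381) = -16986*1/33381 = -5662/11127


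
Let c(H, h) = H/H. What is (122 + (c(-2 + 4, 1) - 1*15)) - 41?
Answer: 67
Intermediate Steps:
c(H, h) = 1
(122 + (c(-2 + 4, 1) - 1*15)) - 41 = (122 + (1 - 1*15)) - 41 = (122 + (1 - 15)) - 41 = (122 - 14) - 41 = 108 - 41 = 67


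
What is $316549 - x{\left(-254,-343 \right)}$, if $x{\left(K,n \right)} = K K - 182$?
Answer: $252215$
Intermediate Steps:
$x{\left(K,n \right)} = -182 + K^{2}$ ($x{\left(K,n \right)} = K^{2} - 182 = -182 + K^{2}$)
$316549 - x{\left(-254,-343 \right)} = 316549 - \left(-182 + \left(-254\right)^{2}\right) = 316549 - \left(-182 + 64516\right) = 316549 - 64334 = 252215$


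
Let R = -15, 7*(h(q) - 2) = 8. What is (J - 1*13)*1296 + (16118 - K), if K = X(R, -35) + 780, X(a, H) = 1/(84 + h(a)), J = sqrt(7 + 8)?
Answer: -921107/610 + 1296*sqrt(15) ≈ 3509.4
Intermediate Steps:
h(q) = 22/7 (h(q) = 2 + (1/7)*8 = 2 + 8/7 = 22/7)
J = sqrt(15) ≈ 3.8730
X(a, H) = 7/610 (X(a, H) = 1/(84 + 22/7) = 1/(610/7) = 7/610)
K = 475807/610 (K = 7/610 + 780 = 475807/610 ≈ 780.01)
(J - 1*13)*1296 + (16118 - K) = (sqrt(15) - 1*13)*1296 + (16118 - 1*475807/610) = (sqrt(15) - 13)*1296 + (16118 - 475807/610) = (-13 + sqrt(15))*1296 + 9356173/610 = (-16848 + 1296*sqrt(15)) + 9356173/610 = -921107/610 + 1296*sqrt(15)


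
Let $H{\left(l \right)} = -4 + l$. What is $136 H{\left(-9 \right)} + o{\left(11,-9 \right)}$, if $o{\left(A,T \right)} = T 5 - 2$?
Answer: $-1815$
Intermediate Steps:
$o{\left(A,T \right)} = -2 + 5 T$ ($o{\left(A,T \right)} = 5 T - 2 = -2 + 5 T$)
$136 H{\left(-9 \right)} + o{\left(11,-9 \right)} = 136 \left(-4 - 9\right) + \left(-2 + 5 \left(-9\right)\right) = 136 \left(-13\right) - 47 = -1768 - 47 = -1815$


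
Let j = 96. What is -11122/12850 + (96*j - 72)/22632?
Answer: -2796098/6058775 ≈ -0.46150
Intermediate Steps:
-11122/12850 + (96*j - 72)/22632 = -11122/12850 + (96*96 - 72)/22632 = -11122*1/12850 + (9216 - 72)*(1/22632) = -5561/6425 + 9144*(1/22632) = -5561/6425 + 381/943 = -2796098/6058775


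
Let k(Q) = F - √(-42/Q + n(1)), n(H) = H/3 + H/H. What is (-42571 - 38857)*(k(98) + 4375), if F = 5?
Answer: -356654640 + 81428*√399/21 ≈ -3.5658e+8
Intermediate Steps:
n(H) = 1 + H/3 (n(H) = H*(⅓) + 1 = H/3 + 1 = 1 + H/3)
k(Q) = 5 - √(4/3 - 42/Q) (k(Q) = 5 - √(-42/Q + (1 + (⅓)*1)) = 5 - √(-42/Q + (1 + ⅓)) = 5 - √(-42/Q + 4/3) = 5 - √(4/3 - 42/Q))
(-42571 - 38857)*(k(98) + 4375) = (-42571 - 38857)*((5 - √(12 - 378/98)/3) + 4375) = -81428*((5 - √(12 - 378*1/98)/3) + 4375) = -81428*((5 - √(12 - 27/7)/3) + 4375) = -81428*((5 - √399/21) + 4375) = -81428*(4380 - √399/21) = -356654640 + 81428*√399/21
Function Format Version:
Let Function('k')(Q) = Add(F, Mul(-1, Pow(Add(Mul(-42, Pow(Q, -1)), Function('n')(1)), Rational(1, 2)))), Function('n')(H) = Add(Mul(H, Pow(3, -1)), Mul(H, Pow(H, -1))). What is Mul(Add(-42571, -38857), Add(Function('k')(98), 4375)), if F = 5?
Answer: Add(-356654640, Mul(Rational(81428, 21), Pow(399, Rational(1, 2)))) ≈ -3.5658e+8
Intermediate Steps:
Function('n')(H) = Add(1, Mul(Rational(1, 3), H)) (Function('n')(H) = Add(Mul(H, Rational(1, 3)), 1) = Add(Mul(Rational(1, 3), H), 1) = Add(1, Mul(Rational(1, 3), H)))
Function('k')(Q) = Add(5, Mul(-1, Pow(Add(Rational(4, 3), Mul(-42, Pow(Q, -1))), Rational(1, 2)))) (Function('k')(Q) = Add(5, Mul(-1, Pow(Add(Mul(-42, Pow(Q, -1)), Add(1, Mul(Rational(1, 3), 1))), Rational(1, 2)))) = Add(5, Mul(-1, Pow(Add(Mul(-42, Pow(Q, -1)), Add(1, Rational(1, 3))), Rational(1, 2)))) = Add(5, Mul(-1, Pow(Add(Mul(-42, Pow(Q, -1)), Rational(4, 3)), Rational(1, 2)))) = Add(5, Mul(-1, Pow(Add(Rational(4, 3), Mul(-42, Pow(Q, -1))), Rational(1, 2)))))
Mul(Add(-42571, -38857), Add(Function('k')(98), 4375)) = Mul(Add(-42571, -38857), Add(Add(5, Mul(Rational(-1, 3), Pow(Add(12, Mul(-378, Pow(98, -1))), Rational(1, 2)))), 4375)) = Mul(-81428, Add(Add(5, Mul(Rational(-1, 3), Pow(Add(12, Mul(-378, Rational(1, 98))), Rational(1, 2)))), 4375)) = Mul(-81428, Add(Add(5, Mul(Rational(-1, 3), Pow(Add(12, Rational(-27, 7)), Rational(1, 2)))), 4375)) = Mul(-81428, Add(Add(5, Mul(Rational(-1, 3), Pow(Rational(57, 7), Rational(1, 2)))), 4375)) = Mul(-81428, Add(Add(5, Mul(Rational(-1, 3), Mul(Rational(1, 7), Pow(399, Rational(1, 2))))), 4375)) = Mul(-81428, Add(Add(5, Mul(Rational(-1, 21), Pow(399, Rational(1, 2)))), 4375)) = Mul(-81428, Add(4380, Mul(Rational(-1, 21), Pow(399, Rational(1, 2))))) = Add(-356654640, Mul(Rational(81428, 21), Pow(399, Rational(1, 2))))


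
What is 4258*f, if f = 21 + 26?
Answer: 200126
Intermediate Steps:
f = 47
4258*f = 4258*47 = 200126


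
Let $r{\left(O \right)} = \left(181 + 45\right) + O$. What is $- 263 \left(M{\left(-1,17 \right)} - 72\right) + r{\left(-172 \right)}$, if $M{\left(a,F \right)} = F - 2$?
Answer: $15045$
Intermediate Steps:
$M{\left(a,F \right)} = -2 + F$
$r{\left(O \right)} = 226 + O$
$- 263 \left(M{\left(-1,17 \right)} - 72\right) + r{\left(-172 \right)} = - 263 \left(\left(-2 + 17\right) - 72\right) + \left(226 - 172\right) = - 263 \left(15 - 72\right) + 54 = \left(-263\right) \left(-57\right) + 54 = 14991 + 54 = 15045$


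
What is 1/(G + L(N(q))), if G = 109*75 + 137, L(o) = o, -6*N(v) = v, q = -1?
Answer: 6/49873 ≈ 0.00012031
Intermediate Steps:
N(v) = -v/6
G = 8312 (G = 8175 + 137 = 8312)
1/(G + L(N(q))) = 1/(8312 - 1/6*(-1)) = 1/(8312 + 1/6) = 1/(49873/6) = 6/49873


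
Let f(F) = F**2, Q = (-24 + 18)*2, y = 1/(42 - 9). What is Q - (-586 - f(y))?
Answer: 625087/1089 ≈ 574.00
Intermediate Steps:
y = 1/33 ≈ 0.030303
Q = -12 (Q = -6*2 = -12)
Q - (-586 - f(y)) = -12 - (-586 - (1/33)**2) = -12 - (-586 - 1*1/1089) = -12 - (-586 - 1/1089) = -12 - 1*(-638155/1089) = -12 + 638155/1089 = 625087/1089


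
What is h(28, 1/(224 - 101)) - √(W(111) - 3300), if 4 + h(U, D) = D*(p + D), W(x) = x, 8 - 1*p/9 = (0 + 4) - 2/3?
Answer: -55349/15129 - I*√3189 ≈ -3.6585 - 56.471*I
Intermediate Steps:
p = 42 (p = 72 - 9*((0 + 4) - 2/3) = 72 - 9*(4 - 2*⅓) = 72 - 9*(4 - ⅔) = 72 - 9*10/3 = 72 - 30 = 42)
h(U, D) = -4 + D*(42 + D)
h(28, 1/(224 - 101)) - √(W(111) - 3300) = (-4 + (1/(224 - 101))² + 42/(224 - 101)) - √(111 - 3300) = (-4 + (1/123)² + 42/123) - √(-3189) = (-4 + (1/123)² + 42*(1/123)) - I*√3189 = (-4 + 1/15129 + 14/41) - I*√3189 = -55349/15129 - I*√3189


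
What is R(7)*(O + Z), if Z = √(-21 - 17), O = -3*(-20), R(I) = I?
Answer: 420 + 7*I*√38 ≈ 420.0 + 43.151*I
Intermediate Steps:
O = 60
Z = I*√38 (Z = √(-38) = I*√38 ≈ 6.1644*I)
R(7)*(O + Z) = 7*(60 + I*√38) = 420 + 7*I*√38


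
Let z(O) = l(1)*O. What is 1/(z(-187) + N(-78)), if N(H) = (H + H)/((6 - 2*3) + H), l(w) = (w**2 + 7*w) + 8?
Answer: -1/2990 ≈ -0.00033445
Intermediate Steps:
l(w) = 8 + w**2 + 7*w
N(H) = 2 (N(H) = (2*H)/((6 - 6) + H) = (2*H)/(0 + H) = (2*H)/H = 2)
z(O) = 16*O (z(O) = (8 + 1**2 + 7*1)*O = (8 + 1 + 7)*O = 16*O)
1/(z(-187) + N(-78)) = 1/(16*(-187) + 2) = 1/(-2992 + 2) = 1/(-2990) = -1/2990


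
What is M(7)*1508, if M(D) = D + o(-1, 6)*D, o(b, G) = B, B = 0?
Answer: 10556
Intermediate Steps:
o(b, G) = 0
M(D) = D (M(D) = D + 0*D = D + 0 = D)
M(7)*1508 = 7*1508 = 10556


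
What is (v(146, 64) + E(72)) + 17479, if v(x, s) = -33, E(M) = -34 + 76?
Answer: 17488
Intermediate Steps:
E(M) = 42
(v(146, 64) + E(72)) + 17479 = (-33 + 42) + 17479 = 9 + 17479 = 17488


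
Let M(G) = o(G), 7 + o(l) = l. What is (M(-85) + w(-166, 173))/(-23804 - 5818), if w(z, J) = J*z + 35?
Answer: 28775/29622 ≈ 0.97141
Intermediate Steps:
w(z, J) = 35 + J*z
o(l) = -7 + l
M(G) = -7 + G
(M(-85) + w(-166, 173))/(-23804 - 5818) = ((-7 - 85) + (35 + 173*(-166)))/(-23804 - 5818) = (-92 + (35 - 28718))/(-29622) = (-92 - 28683)*(-1/29622) = -28775*(-1/29622) = 28775/29622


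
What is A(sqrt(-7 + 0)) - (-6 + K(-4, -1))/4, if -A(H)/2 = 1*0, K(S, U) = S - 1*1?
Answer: 11/4 ≈ 2.7500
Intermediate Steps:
K(S, U) = -1 + S (K(S, U) = S - 1 = -1 + S)
A(H) = 0 (A(H) = -2*0 = 0)
A(sqrt(-7 + 0)) - (-6 + K(-4, -1))/4 = 0 - (-6 + (-1 - 4))/4 = 0 - (-6 - 5)/4 = 0 - (-11)/4 = 0 - 1*(-11/4) = 0 + 11/4 = 11/4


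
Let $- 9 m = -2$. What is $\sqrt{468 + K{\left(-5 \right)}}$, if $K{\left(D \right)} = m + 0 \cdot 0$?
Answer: $\frac{7 \sqrt{86}}{3} \approx 21.638$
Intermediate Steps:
$m = \frac{2}{9}$ ($m = \left(- \frac{1}{9}\right) \left(-2\right) = \frac{2}{9} \approx 0.22222$)
$K{\left(D \right)} = \frac{2}{9}$ ($K{\left(D \right)} = \frac{2}{9} + 0 \cdot 0 = \frac{2}{9} + 0 = \frac{2}{9}$)
$\sqrt{468 + K{\left(-5 \right)}} = \sqrt{468 + \frac{2}{9}} = \sqrt{\frac{4214}{9}} = \frac{7 \sqrt{86}}{3}$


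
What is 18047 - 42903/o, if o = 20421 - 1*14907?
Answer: 33156085/1838 ≈ 18039.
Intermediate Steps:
o = 5514 (o = 20421 - 14907 = 5514)
18047 - 42903/o = 18047 - 42903/5514 = 18047 - 1*14301/1838 = 18047 - 14301/1838 = 33156085/1838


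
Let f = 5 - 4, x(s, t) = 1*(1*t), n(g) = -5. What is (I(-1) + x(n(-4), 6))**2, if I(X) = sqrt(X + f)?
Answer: 36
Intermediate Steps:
x(s, t) = t (x(s, t) = 1*t = t)
f = 1
I(X) = sqrt(1 + X) (I(X) = sqrt(X + 1) = sqrt(1 + X))
(I(-1) + x(n(-4), 6))**2 = (sqrt(1 - 1) + 6)**2 = (sqrt(0) + 6)**2 = (0 + 6)**2 = 6**2 = 36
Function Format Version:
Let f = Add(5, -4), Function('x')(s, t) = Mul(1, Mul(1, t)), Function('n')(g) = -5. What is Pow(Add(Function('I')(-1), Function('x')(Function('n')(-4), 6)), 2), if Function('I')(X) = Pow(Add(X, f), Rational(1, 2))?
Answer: 36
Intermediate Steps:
Function('x')(s, t) = t (Function('x')(s, t) = Mul(1, t) = t)
f = 1
Function('I')(X) = Pow(Add(1, X), Rational(1, 2)) (Function('I')(X) = Pow(Add(X, 1), Rational(1, 2)) = Pow(Add(1, X), Rational(1, 2)))
Pow(Add(Function('I')(-1), Function('x')(Function('n')(-4), 6)), 2) = Pow(Add(Pow(Add(1, -1), Rational(1, 2)), 6), 2) = Pow(Add(Pow(0, Rational(1, 2)), 6), 2) = Pow(Add(0, 6), 2) = Pow(6, 2) = 36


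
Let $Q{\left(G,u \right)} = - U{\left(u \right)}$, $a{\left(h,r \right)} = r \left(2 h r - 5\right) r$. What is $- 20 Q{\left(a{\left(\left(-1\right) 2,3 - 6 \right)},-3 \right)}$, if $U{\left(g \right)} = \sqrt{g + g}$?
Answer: $20 i \sqrt{6} \approx 48.99 i$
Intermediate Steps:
$U{\left(g \right)} = \sqrt{2} \sqrt{g}$ ($U{\left(g \right)} = \sqrt{2 g} = \sqrt{2} \sqrt{g}$)
$a{\left(h,r \right)} = r^{2} \left(-5 + 2 h r\right)$ ($a{\left(h,r \right)} = r \left(2 h r - 5\right) r = r \left(-5 + 2 h r\right) r = r^{2} \left(-5 + 2 h r\right)$)
$Q{\left(G,u \right)} = - \sqrt{2} \sqrt{u}$
$- 20 Q{\left(a{\left(\left(-1\right) 2,3 - 6 \right)},-3 \right)} = - 20 \left(- \sqrt{2} \sqrt{-3}\right) = - 20 \left(- \sqrt{2} i \sqrt{3}\right) = - 20 \left(- i \sqrt{6}\right) = 20 i \sqrt{6}$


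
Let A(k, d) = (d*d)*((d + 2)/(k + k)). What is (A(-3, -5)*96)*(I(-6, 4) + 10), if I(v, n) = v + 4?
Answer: 9600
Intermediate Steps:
A(k, d) = d²*(2 + d)/(2*k) (A(k, d) = d²*((2 + d)/((2*k))) = d²*((2 + d)*(1/(2*k))) = d²*((2 + d)/(2*k)) = d²*(2 + d)/(2*k))
I(v, n) = 4 + v
(A(-3, -5)*96)*(I(-6, 4) + 10) = (((½)*(-5)²*(2 - 5)/(-3))*96)*((4 - 6) + 10) = (((½)*25*(-⅓)*(-3))*96)*(-2 + 10) = ((25/2)*96)*8 = 1200*8 = 9600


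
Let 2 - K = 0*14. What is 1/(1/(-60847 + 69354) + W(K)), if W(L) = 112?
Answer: 8507/952785 ≈ 0.0089286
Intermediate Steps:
K = 2 (K = 2 - 0*14 = 2 - 1*0 = 2 + 0 = 2)
1/(1/(-60847 + 69354) + W(K)) = 1/(1/(-60847 + 69354) + 112) = 1/(1/8507 + 112) = 1/(952785/8507) = 8507/952785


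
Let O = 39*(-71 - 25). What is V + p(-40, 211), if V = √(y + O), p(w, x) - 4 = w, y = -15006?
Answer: -36 + 25*I*√30 ≈ -36.0 + 136.93*I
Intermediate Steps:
p(w, x) = 4 + w
O = -3744 (O = 39*(-96) = -3744)
V = 25*I*√30 (V = √(-15006 - 3744) = √(-18750) = 25*I*√30 ≈ 136.93*I)
V + p(-40, 211) = 25*I*√30 + (4 - 40) = 25*I*√30 - 36 = -36 + 25*I*√30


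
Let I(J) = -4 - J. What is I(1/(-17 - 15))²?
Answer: 16129/1024 ≈ 15.751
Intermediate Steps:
I(1/(-17 - 15))² = (-4 - 1/(-17 - 15))² = (-4 - 1/(-32))² = (-4 - 1*(-1/32))² = (-4 + 1/32)² = (-127/32)² = 16129/1024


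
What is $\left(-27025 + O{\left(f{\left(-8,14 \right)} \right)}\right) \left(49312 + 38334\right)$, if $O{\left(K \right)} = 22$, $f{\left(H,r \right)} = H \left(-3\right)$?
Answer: $-2366704938$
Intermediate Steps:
$f{\left(H,r \right)} = - 3 H$
$\left(-27025 + O{\left(f{\left(-8,14 \right)} \right)}\right) \left(49312 + 38334\right) = \left(-27025 + 22\right) \left(49312 + 38334\right) = \left(-27003\right) 87646 = -2366704938$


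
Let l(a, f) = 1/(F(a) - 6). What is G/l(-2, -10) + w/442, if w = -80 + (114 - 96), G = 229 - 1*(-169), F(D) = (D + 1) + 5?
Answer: -175947/221 ≈ -796.14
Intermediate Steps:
F(D) = 6 + D (F(D) = (1 + D) + 5 = 6 + D)
G = 398 (G = 229 + 169 = 398)
l(a, f) = 1/a (l(a, f) = 1/((6 + a) - 6) = 1/a)
w = -62 (w = -80 + 18 = -62)
G/l(-2, -10) + w/442 = 398/(1/(-2)) - 62/442 = 398/(-½) - 62*1/442 = 398*(-2) - 31/221 = -796 - 31/221 = -175947/221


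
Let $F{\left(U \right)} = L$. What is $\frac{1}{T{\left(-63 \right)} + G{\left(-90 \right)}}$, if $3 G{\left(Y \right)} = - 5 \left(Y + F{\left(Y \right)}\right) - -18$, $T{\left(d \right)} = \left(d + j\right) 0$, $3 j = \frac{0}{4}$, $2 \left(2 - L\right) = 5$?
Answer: $\frac{6}{941} \approx 0.0063762$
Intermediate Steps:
$L = - \frac{1}{2}$ ($L = 2 - \frac{5}{2} = - \frac{1}{2} \approx -0.5$)
$F{\left(U \right)} = - \frac{1}{2}$
$j = 0$ ($j = \frac{0 \cdot \frac{1}{4}}{3} = \frac{1}{3} \cdot 0 = 0$)
$T{\left(d \right)} = 0$ ($T{\left(d \right)} = \left(d + 0\right) 0 = d 0 = 0$)
$G{\left(Y \right)} = \frac{41}{6} - \frac{5 Y}{3}$ ($G{\left(Y \right)} = \frac{- 5 \left(Y - \frac{1}{2}\right) - -18}{3} = \frac{- 5 \left(- \frac{1}{2} + Y\right) + 18}{3} = \frac{\left(\frac{5}{2} - 5 Y\right) + 18}{3} = \frac{\frac{41}{2} - 5 Y}{3} = \frac{41}{6} - \frac{5 Y}{3}$)
$\frac{1}{T{\left(-63 \right)} + G{\left(-90 \right)}} = \frac{1}{0 + \left(\frac{41}{6} - -150\right)} = \frac{1}{0 + \left(\frac{41}{6} + 150\right)} = \frac{1}{0 + \frac{941}{6}} = \frac{1}{\frac{941}{6}} = \frac{6}{941}$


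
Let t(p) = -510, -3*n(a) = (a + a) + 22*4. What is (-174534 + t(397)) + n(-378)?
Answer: -524464/3 ≈ -1.7482e+5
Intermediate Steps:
n(a) = -88/3 - 2*a/3 (n(a) = -((a + a) + 22*4)/3 = -(2*a + 88)/3 = -(88 + 2*a)/3 = -88/3 - 2*a/3)
(-174534 + t(397)) + n(-378) = (-174534 - 510) + (-88/3 - ⅔*(-378)) = -175044 + (-88/3 + 252) = -175044 + 668/3 = -524464/3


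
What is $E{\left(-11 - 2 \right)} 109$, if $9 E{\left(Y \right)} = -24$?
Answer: $- \frac{872}{3} \approx -290.67$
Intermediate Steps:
$E{\left(Y \right)} = - \frac{8}{3}$ ($E{\left(Y \right)} = \frac{1}{9} \left(-24\right) = - \frac{8}{3}$)
$E{\left(-11 - 2 \right)} 109 = \left(- \frac{8}{3}\right) 109 = - \frac{872}{3}$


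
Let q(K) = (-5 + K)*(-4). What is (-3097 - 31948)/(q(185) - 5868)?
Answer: 35045/6588 ≈ 5.3195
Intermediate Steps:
q(K) = 20 - 4*K
(-3097 - 31948)/(q(185) - 5868) = (-3097 - 31948)/((20 - 4*185) - 5868) = -35045/((20 - 740) - 5868) = -35045/(-720 - 5868) = -35045/(-6588) = -35045*(-1/6588) = 35045/6588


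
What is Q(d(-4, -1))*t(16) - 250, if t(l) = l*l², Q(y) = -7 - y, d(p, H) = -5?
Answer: -8442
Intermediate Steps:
t(l) = l³
Q(d(-4, -1))*t(16) - 250 = (-7 - 1*(-5))*16³ - 250 = (-7 + 5)*4096 - 250 = -2*4096 - 250 = -8192 - 250 = -8442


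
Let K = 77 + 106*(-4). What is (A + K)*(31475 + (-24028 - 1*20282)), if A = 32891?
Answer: -417702240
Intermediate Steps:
K = -347 (K = 77 - 424 = -347)
(A + K)*(31475 + (-24028 - 1*20282)) = (32891 - 347)*(31475 + (-24028 - 1*20282)) = 32544*(31475 + (-24028 - 20282)) = 32544*(31475 - 44310) = 32544*(-12835) = -417702240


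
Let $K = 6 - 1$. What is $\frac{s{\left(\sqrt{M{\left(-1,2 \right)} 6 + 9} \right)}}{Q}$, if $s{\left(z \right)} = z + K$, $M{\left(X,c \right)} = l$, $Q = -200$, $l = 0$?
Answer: $- \frac{1}{25} \approx -0.04$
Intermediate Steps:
$M{\left(X,c \right)} = 0$
$K = 5$
$s{\left(z \right)} = 5 + z$ ($s{\left(z \right)} = z + 5 = 5 + z$)
$\frac{s{\left(\sqrt{M{\left(-1,2 \right)} 6 + 9} \right)}}{Q} = \frac{5 + \sqrt{0 \cdot 6 + 9}}{-200} = \left(5 + \sqrt{0 + 9}\right) \left(- \frac{1}{200}\right) = \left(5 + \sqrt{9}\right) \left(- \frac{1}{200}\right) = \left(5 + 3\right) \left(- \frac{1}{200}\right) = 8 \left(- \frac{1}{200}\right) = - \frac{1}{25}$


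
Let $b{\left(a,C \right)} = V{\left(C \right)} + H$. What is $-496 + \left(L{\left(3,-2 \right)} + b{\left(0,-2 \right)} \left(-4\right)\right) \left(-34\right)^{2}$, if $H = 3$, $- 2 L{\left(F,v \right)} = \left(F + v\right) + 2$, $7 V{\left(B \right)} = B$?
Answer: $- \frac{103466}{7} \approx -14781.0$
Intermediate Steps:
$V{\left(B \right)} = \frac{B}{7}$
$L{\left(F,v \right)} = -1 - \frac{F}{2} - \frac{v}{2}$ ($L{\left(F,v \right)} = - \frac{\left(F + v\right) + 2}{2} = - \frac{2 + F + v}{2} = -1 - \frac{F}{2} - \frac{v}{2}$)
$b{\left(a,C \right)} = 3 + \frac{C}{7}$ ($b{\left(a,C \right)} = \frac{C}{7} + 3 = 3 + \frac{C}{7}$)
$-496 + \left(L{\left(3,-2 \right)} + b{\left(0,-2 \right)} \left(-4\right)\right) \left(-34\right)^{2} = -496 + \left(\left(-1 - \frac{3}{2} - -1\right) + \left(3 + \frac{1}{7} \left(-2\right)\right) \left(-4\right)\right) \left(-34\right)^{2} = -496 + \left(\left(-1 - \frac{3}{2} + 1\right) + \left(3 - \frac{2}{7}\right) \left(-4\right)\right) 1156 = -496 + \left(- \frac{3}{2} + \frac{19}{7} \left(-4\right)\right) 1156 = -496 + \left(- \frac{3}{2} - \frac{76}{7}\right) 1156 = -496 - \frac{99994}{7} = - \frac{103466}{7}$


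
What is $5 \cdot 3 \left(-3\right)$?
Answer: $-45$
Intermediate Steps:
$5 \cdot 3 \left(-3\right) = 15 \left(-3\right) = -45$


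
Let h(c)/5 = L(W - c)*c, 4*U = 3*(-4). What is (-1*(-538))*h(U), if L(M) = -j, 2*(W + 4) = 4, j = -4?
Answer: -32280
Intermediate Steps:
W = -2 (W = -4 + (½)*4 = -4 + 2 = -2)
L(M) = 4 (L(M) = -1*(-4) = 4)
U = -3 (U = (3*(-4))/4 = (¼)*(-12) = -3)
h(c) = 20*c (h(c) = 5*(4*c) = 20*c)
(-1*(-538))*h(U) = (-1*(-538))*(20*(-3)) = 538*(-60) = -32280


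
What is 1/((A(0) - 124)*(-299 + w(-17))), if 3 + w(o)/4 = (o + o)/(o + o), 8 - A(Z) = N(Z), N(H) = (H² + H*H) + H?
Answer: 1/35612 ≈ 2.8080e-5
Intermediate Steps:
N(H) = H + 2*H² (N(H) = (H² + H²) + H = 2*H² + H = H + 2*H²)
A(Z) = 8 - Z*(1 + 2*Z)
w(o) = -8 (w(o) = -12 + 4*((o + o)/(o + o)) = -12 + 4*((2*o)/((2*o))) = -12 + 4*((2*o)*(1/(2*o))) = -12 + 4*1 = -12 + 4 = -8)
1/((A(0) - 124)*(-299 + w(-17))) = 1/(((8 - 1*0*(1 + 2*0)) - 124)*(-299 - 8)) = 1/(((8 - 1*0*(1 + 0)) - 124)*(-307)) = 1/(((8 - 1*0*1) - 124)*(-307)) = 1/(((8 + 0) - 124)*(-307)) = 1/((8 - 124)*(-307)) = 1/(-116*(-307)) = 1/35612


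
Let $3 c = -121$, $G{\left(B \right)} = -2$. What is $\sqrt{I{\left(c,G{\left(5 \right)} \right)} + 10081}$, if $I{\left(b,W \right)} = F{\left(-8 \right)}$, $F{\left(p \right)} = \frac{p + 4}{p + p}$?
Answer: $\frac{5 \sqrt{1613}}{2} \approx 100.41$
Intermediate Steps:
$c = - \frac{121}{3}$ ($c = \frac{1}{3} \left(-121\right) = - \frac{121}{3} \approx -40.333$)
$F{\left(p \right)} = \frac{4 + p}{2 p}$
$I{\left(b,W \right)} = \frac{1}{4}$ ($I{\left(b,W \right)} = \frac{4 - 8}{2 \left(-8\right)} = \frac{1}{2} \left(- \frac{1}{8}\right) \left(-4\right) = \frac{1}{4}$)
$\sqrt{I{\left(c,G{\left(5 \right)} \right)} + 10081} = \sqrt{\frac{1}{4} + 10081} = \sqrt{\frac{40325}{4}} = \frac{5 \sqrt{1613}}{2}$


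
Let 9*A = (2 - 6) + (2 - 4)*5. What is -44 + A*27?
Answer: -86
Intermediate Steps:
A = -14/9 (A = ((2 - 6) + (2 - 4)*5)/9 = (-4 - 2*5)/9 = (-4 - 10)/9 = (⅑)*(-14) = -14/9 ≈ -1.5556)
-44 + A*27 = -44 - 14/9*27 = -44 - 42 = -86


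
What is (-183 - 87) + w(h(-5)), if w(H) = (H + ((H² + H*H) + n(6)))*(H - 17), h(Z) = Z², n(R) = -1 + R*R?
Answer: 10210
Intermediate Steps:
n(R) = -1 + R²
w(H) = (-17 + H)*(35 + H + 2*H²) (w(H) = (H + ((H² + H*H) + (-1 + 6²)))*(H - 17) = (H + ((H² + H²) + (-1 + 36)))*(-17 + H) = (H + (2*H² + 35))*(-17 + H) = (H + (35 + 2*H²))*(-17 + H) = (35 + H + 2*H²)*(-17 + H) = (-17 + H)*(35 + H + 2*H²))
(-183 - 87) + w(h(-5)) = (-183 - 87) + (-595 - 33*((-5)²)² + 2*((-5)²)³ + 18*(-5)²) = -270 + (-595 - 33*25² + 2*25³ + 18*25) = -270 + (-595 - 33*625 + 2*15625 + 450) = -270 + (-595 - 20625 + 31250 + 450) = -270 + 10480 = 10210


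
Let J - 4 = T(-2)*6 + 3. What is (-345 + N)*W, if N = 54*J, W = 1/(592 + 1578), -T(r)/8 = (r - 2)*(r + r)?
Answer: -41439/2170 ≈ -19.096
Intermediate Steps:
T(r) = -16*r*(-2 + r) (T(r) = -8*(r - 2)*(r + r) = -8*(-2 + r)*2*r = -16*r*(-2 + r))
J = -761 (J = 4 + ((16*(-2)*(2 - 1*(-2)))*6 + 3) = 4 + ((16*(-2)*(2 + 2))*6 + 3) = 4 + ((16*(-2)*4)*6 + 3) = 4 + (-128*6 + 3) = 4 + (-768 + 3) = 4 - 765 = -761)
W = 1/2170 ≈ 0.00046083
N = -41094 (N = 54*(-761) = -41094)
(-345 + N)*W = (-345 - 41094)*(1/2170) = -41439*1/2170 = -41439/2170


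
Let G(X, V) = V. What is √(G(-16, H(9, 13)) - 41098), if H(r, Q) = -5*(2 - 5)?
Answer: I*√41083 ≈ 202.69*I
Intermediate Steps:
H(r, Q) = 15 (H(r, Q) = -5*(-3) = 15)
√(G(-16, H(9, 13)) - 41098) = √(15 - 41098) = √(-41083) = I*√41083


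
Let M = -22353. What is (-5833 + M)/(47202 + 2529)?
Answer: -28186/49731 ≈ -0.56677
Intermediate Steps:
(-5833 + M)/(47202 + 2529) = (-5833 - 22353)/(47202 + 2529) = -28186/49731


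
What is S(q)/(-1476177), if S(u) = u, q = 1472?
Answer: -1472/1476177 ≈ -0.00099717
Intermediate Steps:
S(q)/(-1476177) = 1472/(-1476177) = 1472*(-1/1476177) = -1472/1476177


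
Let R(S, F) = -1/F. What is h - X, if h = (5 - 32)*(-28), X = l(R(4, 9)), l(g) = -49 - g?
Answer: 7244/9 ≈ 804.89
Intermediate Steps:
X = -440/9 (X = -49 - (-1)/9 = -49 - 1*(-1/9) = -49 + 1/9 = -440/9 ≈ -48.889)
h = 756 (h = -27*(-28) = 756)
h - X = 756 - 1*(-440/9) = 756 + 440/9 = 7244/9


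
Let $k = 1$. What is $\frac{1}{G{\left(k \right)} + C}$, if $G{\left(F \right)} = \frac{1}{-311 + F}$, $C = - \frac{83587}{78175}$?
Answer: $- \frac{4846850}{5198029} \approx -0.93244$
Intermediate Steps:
$C = - \frac{83587}{78175}$ ($C = \left(-83587\right) \frac{1}{78175} = - \frac{83587}{78175} \approx -1.0692$)
$\frac{1}{G{\left(k \right)} + C} = \frac{1}{\frac{1}{-311 + 1} - \frac{83587}{78175}} = \frac{1}{\frac{1}{-310} - \frac{83587}{78175}} = \frac{1}{- \frac{1}{310} - \frac{83587}{78175}} = \frac{1}{- \frac{5198029}{4846850}} = - \frac{4846850}{5198029}$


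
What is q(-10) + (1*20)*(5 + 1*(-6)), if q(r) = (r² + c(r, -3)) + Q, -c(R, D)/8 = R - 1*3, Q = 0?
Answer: 184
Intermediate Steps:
c(R, D) = 24 - 8*R (c(R, D) = -8*(R - 1*3) = -8*(R - 3) = -8*(-3 + R) = 24 - 8*R)
q(r) = 24 + r² - 8*r (q(r) = (r² + (24 - 8*r)) + 0 = (24 + r² - 8*r) + 0 = 24 + r² - 8*r)
q(-10) + (1*20)*(5 + 1*(-6)) = (24 + (-10)² - 8*(-10)) + (1*20)*(5 + 1*(-6)) = (24 + 100 + 80) + 20*(5 - 6) = 204 + 20*(-1) = 204 - 20 = 184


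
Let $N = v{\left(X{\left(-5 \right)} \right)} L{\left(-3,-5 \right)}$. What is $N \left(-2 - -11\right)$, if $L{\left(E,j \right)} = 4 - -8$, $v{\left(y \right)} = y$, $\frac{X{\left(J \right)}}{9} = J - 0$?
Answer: $-4860$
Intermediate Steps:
$X{\left(J \right)} = 9 J$ ($X{\left(J \right)} = 9 \left(J - 0\right) = 9 \left(J + 0\right) = 9 J$)
$L{\left(E,j \right)} = 12$ ($L{\left(E,j \right)} = 4 + 8 = 12$)
$N = -540$ ($N = 9 \left(-5\right) 12 = \left(-45\right) 12 = -540$)
$N \left(-2 - -11\right) = - 540 \left(-2 - -11\right) = - 540 \left(-2 + 11\right) = \left(-540\right) 9 = -4860$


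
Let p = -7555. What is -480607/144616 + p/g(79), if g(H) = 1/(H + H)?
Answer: -172627153647/144616 ≈ -1.1937e+6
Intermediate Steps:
g(H) = 1/(2*H)
-480607/144616 + p/g(79) = -480607/144616 - 7555/((½)/79) = -480607*1/144616 - 7555/((½)*(1/79)) = -480607/144616 - 7555/1/158 = -480607/144616 - 7555*158 = -480607/144616 - 1193690 = -172627153647/144616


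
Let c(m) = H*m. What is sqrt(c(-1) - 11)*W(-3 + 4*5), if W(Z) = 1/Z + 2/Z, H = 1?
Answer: 6*I*sqrt(3)/17 ≈ 0.61131*I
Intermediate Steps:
c(m) = m (c(m) = 1*m = m)
W(Z) = 3/Z (W(Z) = 1/Z + 2/Z = 3/Z)
sqrt(c(-1) - 11)*W(-3 + 4*5) = sqrt(-1 - 11)*(3/(-3 + 4*5)) = sqrt(-12)*(3/(-3 + 20)) = (2*I*sqrt(3))*(3/17) = 6*I*sqrt(3)/17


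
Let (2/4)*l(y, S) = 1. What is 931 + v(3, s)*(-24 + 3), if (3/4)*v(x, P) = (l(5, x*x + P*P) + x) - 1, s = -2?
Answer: 819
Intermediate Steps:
l(y, S) = 2 (l(y, S) = 2*1 = 2)
v(x, P) = 4/3 + 4*x/3 (v(x, P) = 4*((2 + x) - 1)/3 = 4*(1 + x)/3 = 4/3 + 4*x/3)
931 + v(3, s)*(-24 + 3) = 931 + (4/3 + (4/3)*3)*(-24 + 3) = 931 + (4/3 + 4)*(-21) = 931 + (16/3)*(-21) = 931 - 112 = 819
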